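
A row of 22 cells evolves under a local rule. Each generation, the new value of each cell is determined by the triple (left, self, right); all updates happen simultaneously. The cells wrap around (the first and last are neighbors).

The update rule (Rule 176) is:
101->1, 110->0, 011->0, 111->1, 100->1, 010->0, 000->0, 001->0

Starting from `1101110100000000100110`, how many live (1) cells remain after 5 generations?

6

generation 1: 0010101010000000010001
generation 2: 1001010101000000001000
generation 3: 0100101010100000000100
generation 4: 0010010101010000000010
generation 5: 0001001010101000000001
count of 1: 6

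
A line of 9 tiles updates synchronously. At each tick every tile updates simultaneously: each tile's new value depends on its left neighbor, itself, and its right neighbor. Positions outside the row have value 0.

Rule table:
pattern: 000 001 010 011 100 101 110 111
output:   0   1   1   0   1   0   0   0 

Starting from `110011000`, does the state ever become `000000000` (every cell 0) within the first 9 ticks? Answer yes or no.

no

001100100
010011110
111100001
000010011
000111100
001000010
011100111
100011000
110100100
tick 9 is 110100100, still not uniform 0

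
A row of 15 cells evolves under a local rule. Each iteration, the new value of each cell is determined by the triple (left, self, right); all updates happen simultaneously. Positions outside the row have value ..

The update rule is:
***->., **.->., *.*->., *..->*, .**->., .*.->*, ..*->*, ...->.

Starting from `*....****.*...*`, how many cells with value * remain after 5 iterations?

6

**..*.....**.**
..****...*.....
.*....*.***....
***..**....*...
...**..*..***..
count of *: 6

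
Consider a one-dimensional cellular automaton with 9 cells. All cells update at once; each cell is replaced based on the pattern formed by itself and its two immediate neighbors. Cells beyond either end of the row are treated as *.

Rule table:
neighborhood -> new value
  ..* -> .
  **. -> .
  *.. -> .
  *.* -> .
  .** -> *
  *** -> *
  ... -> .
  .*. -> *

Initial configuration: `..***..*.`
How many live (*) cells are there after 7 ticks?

2

..**...*.
..*....*.
..*....*.  (fixed point — unchanged through tick 7)
count of *: 2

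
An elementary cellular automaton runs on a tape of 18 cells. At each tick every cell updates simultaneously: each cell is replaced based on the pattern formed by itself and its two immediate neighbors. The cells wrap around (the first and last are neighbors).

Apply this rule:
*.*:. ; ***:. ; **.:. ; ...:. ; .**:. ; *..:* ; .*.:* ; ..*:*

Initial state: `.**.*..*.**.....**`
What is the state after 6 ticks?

tick 1: ....****...*...*..
tick 2: ...*....*.***.***.
tick 3: ..***..**........*
tick 4: **...**..*......**
tick 5: ..*.*..****....*..
tick 6: .**.***....*..***.

.**.***....*..***.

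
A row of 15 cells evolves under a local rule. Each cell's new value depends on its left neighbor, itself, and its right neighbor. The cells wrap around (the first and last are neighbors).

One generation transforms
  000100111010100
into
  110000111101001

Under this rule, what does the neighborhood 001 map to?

At position 2 the neighborhood is 001; the next row has 0 there.

0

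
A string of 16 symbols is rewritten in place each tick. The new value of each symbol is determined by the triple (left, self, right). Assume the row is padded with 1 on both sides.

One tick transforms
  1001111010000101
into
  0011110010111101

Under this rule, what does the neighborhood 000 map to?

1

At position 10 the neighborhood is 000; the next row has 1 there.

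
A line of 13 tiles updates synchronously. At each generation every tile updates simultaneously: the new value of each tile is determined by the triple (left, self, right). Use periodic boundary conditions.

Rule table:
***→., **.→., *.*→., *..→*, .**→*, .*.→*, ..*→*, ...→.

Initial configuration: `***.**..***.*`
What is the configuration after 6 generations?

.**..******.*

....*.***...*
*..**.*..*.**
.***..****.*.
**..***....**
..***..*..**.
.**..******.*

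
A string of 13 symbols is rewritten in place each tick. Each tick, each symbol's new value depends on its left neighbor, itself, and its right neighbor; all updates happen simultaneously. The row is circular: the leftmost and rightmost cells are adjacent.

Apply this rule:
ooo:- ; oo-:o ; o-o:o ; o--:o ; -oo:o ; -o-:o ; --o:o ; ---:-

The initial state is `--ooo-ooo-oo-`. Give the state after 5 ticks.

tick 1: -oo-ooo-ooooo
tick 2: ooooo-ooo---o
tick 3: ----ooo-oo-oo
tick 4: o--oo-ooooooo
tick 5: ooooooo------

ooooooo------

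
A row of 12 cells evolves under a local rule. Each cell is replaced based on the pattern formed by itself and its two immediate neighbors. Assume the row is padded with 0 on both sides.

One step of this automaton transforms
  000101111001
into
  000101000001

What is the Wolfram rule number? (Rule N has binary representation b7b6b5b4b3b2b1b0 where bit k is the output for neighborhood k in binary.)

12

position 6: 111 → 0  (bit 7 = 0)
position 8: 110 → 0  (bit 6 = 0)
position 4: 101 → 0  (bit 5 = 0)
position 9: 100 → 0  (bit 4 = 0)
position 5: 011 → 1  (bit 3 = 1)
position 3: 010 → 1  (bit 2 = 1)
position 2: 001 → 0  (bit 1 = 0)
position 0: 000 → 0  (bit 0 = 0)
bits b7..b0 = 00001100 = 12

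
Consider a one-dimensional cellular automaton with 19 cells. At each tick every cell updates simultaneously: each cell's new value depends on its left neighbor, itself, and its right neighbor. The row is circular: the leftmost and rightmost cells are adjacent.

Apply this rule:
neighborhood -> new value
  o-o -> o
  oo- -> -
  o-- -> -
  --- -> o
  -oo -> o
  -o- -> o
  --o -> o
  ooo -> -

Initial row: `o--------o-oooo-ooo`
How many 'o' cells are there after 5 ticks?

12

--oooooooooo---oo--
ooo----------ooo--o
----oooooooooo---oo
-oooo----------ooo-
oo----oooooooooo---
count of o: 12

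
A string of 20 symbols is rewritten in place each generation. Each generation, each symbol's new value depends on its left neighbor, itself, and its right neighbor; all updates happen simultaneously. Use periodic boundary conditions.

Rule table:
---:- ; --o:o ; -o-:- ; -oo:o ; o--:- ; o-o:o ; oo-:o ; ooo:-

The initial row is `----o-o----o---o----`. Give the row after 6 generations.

o----o---o--------o-

---o-o----o---o-----
--o-o----o---o------
-o-o----o---o-------
o-o----o---o--------
-o----o---o--------o
o----o---o--------o-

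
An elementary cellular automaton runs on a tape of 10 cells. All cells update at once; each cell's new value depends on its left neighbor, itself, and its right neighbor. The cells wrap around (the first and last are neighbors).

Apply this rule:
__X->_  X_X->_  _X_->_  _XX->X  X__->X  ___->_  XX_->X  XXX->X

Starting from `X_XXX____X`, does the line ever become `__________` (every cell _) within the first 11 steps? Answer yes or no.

no

X_XXXX___X
X_XXXXX__X
X_XXXXXX_X
X_XXXXXX_X  (fixed point — unchanged through step 11)
step 11 is X_XXXXXX_X, still not uniform _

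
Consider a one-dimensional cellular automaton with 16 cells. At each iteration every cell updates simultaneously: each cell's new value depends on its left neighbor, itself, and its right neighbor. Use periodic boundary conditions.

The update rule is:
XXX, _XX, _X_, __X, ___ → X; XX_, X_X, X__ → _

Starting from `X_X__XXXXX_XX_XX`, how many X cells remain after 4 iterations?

__X_XXXXX__X__XX
_XX_XXXX__XX_XX_
XX__XXX__XX__X__
X__XXX__XX__XX_X
count of X: 9

9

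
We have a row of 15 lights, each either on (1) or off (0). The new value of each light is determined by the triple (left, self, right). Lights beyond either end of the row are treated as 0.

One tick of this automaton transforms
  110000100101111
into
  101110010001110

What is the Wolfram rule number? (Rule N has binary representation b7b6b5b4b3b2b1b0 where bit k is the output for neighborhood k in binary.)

position 12: 111 → 1  (bit 7 = 1)
position 1: 110 → 0  (bit 6 = 0)
position 10: 101 → 0  (bit 5 = 0)
position 2: 100 → 1  (bit 4 = 1)
position 0: 011 → 1  (bit 3 = 1)
position 6: 010 → 0  (bit 2 = 0)
position 5: 001 → 0  (bit 1 = 0)
position 3: 000 → 1  (bit 0 = 1)
bits b7..b0 = 10011001 = 153

153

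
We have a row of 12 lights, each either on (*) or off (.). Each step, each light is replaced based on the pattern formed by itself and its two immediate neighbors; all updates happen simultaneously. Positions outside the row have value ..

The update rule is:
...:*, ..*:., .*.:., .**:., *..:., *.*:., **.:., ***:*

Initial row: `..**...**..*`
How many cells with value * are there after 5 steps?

5

*....*......
..**...*****
*....*..***.
..**.....*..
*....***...*
count of *: 5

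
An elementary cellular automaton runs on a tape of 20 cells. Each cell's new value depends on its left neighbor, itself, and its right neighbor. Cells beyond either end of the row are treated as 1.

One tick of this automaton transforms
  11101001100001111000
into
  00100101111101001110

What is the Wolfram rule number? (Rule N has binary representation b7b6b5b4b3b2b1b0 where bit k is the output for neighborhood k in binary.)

89

position 0: 111 → 0  (bit 7 = 0)
position 2: 110 → 1  (bit 6 = 1)
position 3: 101 → 0  (bit 5 = 0)
position 5: 100 → 1  (bit 4 = 1)
position 7: 011 → 1  (bit 3 = 1)
position 4: 010 → 0  (bit 2 = 0)
position 6: 001 → 0  (bit 1 = 0)
position 10: 000 → 1  (bit 0 = 1)
bits b7..b0 = 01011001 = 89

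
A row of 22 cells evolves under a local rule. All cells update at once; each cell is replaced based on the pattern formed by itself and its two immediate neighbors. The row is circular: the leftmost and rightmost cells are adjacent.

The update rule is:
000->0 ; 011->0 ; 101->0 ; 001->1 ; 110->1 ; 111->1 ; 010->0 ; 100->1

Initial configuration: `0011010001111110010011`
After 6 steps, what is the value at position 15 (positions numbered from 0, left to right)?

1

1101001010111111101101
1100110000011111100100
0111011000101111111011
0011001101000111111001
1101110100101011111110
0100110011000001111110
position 15 holds 1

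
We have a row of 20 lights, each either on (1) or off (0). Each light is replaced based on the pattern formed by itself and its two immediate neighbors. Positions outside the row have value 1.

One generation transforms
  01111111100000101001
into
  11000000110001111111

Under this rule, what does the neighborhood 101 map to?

At position 0 the neighborhood is 101; the next row has 1 there.

1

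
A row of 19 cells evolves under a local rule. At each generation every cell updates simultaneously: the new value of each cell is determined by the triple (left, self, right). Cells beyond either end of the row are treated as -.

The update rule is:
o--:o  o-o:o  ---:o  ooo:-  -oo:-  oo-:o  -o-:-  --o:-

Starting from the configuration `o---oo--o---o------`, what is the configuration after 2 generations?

generation 1: -oo--oo--oo--oooooo
generation 2: --oo--oo--oo------o

--oo--oo--oo------o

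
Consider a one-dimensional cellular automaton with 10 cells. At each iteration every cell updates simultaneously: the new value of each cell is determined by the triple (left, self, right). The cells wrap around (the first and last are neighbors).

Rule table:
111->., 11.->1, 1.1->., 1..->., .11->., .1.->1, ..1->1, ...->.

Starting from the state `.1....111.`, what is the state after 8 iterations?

iteration 1: 11...1..1.
iteration 2: .1..11.11.
iteration 3: 11.1.1..1.
iteration 4: .1.1.1.11.
iteration 5: 11.1.1..1.  (repeats iteration 3; period 2)
iteration 8: .1.1.1.11.

.1.1.1.11.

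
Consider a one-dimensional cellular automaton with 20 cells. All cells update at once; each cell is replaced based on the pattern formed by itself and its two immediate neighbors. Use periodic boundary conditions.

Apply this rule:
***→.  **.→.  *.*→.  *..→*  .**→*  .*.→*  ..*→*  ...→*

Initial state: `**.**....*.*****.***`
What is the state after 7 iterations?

.......*******......

...*.*****.*.....*..
****.*.....*********
.....*******........
******......********
......*******.......
*******......*******
.......*******......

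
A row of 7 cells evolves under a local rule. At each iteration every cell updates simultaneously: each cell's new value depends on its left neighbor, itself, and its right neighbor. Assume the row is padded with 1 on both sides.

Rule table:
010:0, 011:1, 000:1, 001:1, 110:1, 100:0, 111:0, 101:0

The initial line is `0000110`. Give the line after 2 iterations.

0100010

0111110
0100010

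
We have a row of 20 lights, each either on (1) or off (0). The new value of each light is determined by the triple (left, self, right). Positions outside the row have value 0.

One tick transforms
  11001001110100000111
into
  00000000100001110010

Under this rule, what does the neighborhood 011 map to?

At position 0 the neighborhood is 011; the next row has 0 there.

0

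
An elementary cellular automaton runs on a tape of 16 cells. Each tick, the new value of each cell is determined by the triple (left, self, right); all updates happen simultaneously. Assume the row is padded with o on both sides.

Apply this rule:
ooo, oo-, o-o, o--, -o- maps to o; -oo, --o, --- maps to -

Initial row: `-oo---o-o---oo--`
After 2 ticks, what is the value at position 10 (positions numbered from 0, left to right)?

o

tick 1: o-oo--oooo---oo-
tick 2: oo-oo--oooo---oo
position 10 holds o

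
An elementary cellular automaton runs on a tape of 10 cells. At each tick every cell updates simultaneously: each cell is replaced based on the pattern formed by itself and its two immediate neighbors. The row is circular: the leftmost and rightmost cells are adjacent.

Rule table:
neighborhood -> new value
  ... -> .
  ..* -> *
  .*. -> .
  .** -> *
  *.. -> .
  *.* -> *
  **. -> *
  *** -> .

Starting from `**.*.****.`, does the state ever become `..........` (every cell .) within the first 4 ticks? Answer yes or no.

no

***.**..**
..****.**.
.**..****.
***.**..*.
tick 4 is ***.**..*., still not uniform .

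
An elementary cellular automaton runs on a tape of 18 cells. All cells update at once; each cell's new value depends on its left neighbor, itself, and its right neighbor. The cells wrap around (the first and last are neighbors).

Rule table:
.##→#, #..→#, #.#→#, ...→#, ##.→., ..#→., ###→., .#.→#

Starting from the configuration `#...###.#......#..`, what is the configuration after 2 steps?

#..###.#......##.#

step 1: ###.#..#######.##.
step 2: #..###.#......##.#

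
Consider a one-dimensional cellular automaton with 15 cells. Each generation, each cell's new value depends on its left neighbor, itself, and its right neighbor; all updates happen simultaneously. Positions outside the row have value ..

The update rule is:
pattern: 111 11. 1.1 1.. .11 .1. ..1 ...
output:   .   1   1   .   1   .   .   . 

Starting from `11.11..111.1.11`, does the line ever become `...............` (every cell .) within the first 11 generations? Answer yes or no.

11111..1.11.111
1...1...11111.1
........1...11.
............11.
............11.  (fixed point — unchanged through generation 11)
generation 11 is ............11., still not uniform .

no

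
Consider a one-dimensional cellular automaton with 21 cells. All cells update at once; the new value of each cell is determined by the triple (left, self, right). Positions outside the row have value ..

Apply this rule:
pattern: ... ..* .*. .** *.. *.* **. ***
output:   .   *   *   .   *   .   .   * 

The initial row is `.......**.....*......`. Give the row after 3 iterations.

....*.****..*.*.**...

......*..*...***.....
.....******.*.*.*....
....*.****..*.*.**...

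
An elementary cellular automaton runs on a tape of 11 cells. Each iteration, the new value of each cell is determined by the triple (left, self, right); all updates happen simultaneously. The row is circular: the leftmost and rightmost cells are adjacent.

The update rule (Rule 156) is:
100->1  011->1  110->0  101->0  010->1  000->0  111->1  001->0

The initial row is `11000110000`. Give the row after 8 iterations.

10100101000
10110101100
10100101010
10110101010
10100101010  (repeats iteration 3; period 2)
iteration 8: 10110101010

10110101010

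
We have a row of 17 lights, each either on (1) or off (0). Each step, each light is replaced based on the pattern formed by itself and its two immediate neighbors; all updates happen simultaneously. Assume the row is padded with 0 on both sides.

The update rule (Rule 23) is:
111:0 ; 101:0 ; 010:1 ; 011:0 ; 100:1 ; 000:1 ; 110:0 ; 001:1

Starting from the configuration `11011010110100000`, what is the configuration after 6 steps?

00000010000111111
11111111111000000
00000000000111111
11111111111000000  (repeats step 2; period 2)
step 6: 11111111111000000

11111111111000000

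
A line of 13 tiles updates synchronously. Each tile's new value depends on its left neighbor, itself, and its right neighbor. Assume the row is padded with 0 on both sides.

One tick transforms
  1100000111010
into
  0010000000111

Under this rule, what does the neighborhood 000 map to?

At position 3 the neighborhood is 000; the next row has 0 there.

0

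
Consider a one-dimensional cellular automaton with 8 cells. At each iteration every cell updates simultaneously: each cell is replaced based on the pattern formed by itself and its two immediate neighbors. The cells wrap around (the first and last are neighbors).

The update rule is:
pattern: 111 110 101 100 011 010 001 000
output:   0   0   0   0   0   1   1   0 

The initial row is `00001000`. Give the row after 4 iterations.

10000000

00011000
00100000
01100000
10000000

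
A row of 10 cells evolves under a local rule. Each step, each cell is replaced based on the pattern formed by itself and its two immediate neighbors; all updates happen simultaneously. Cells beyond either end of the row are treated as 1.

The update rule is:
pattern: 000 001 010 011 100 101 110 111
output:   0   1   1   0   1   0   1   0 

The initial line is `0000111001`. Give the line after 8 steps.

1001001110
1111110010
0000011110
1000100010
1101110110
0100010010
0110111110
0010000010

0010000010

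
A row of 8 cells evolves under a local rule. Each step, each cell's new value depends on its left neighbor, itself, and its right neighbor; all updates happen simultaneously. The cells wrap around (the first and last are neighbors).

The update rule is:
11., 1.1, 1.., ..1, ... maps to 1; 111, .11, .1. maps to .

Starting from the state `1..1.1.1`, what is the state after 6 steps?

111.1.1.
..11.1.1
11.11.1.
.11.11.1
1.11.11.
.1.11.11

.1.11.11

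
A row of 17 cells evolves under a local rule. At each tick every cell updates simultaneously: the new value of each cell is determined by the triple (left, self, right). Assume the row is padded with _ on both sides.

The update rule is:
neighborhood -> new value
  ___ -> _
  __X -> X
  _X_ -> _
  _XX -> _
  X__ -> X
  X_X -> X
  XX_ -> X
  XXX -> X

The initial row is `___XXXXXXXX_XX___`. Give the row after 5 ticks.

X_X_X_X_XXXXXXXX_

tick 1: __X_XXXXXXXX_XX__
tick 2: _X_X_XXXXXXXX_XX_
tick 3: X_X_X_XXXXXXXX_XX
tick 4: _X_X_X_XXXXXXXX_X
tick 5: X_X_X_X_XXXXXXXX_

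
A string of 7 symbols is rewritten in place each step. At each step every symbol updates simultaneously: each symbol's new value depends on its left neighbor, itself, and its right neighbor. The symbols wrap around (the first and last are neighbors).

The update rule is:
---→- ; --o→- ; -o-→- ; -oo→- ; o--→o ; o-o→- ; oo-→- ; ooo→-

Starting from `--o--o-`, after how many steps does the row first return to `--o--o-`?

7

---o--o
o---o--
-o---o-
--o---o
o--o---
-o--o--
--o--o-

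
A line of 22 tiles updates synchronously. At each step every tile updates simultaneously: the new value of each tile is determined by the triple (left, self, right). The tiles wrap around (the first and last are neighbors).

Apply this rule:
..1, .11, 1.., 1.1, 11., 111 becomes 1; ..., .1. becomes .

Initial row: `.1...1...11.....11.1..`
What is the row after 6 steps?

1.1.1.1.1111...1111.1.
.1.1.1.111111.111111.1
1.1.1.111111111111111.
.1.1.11111111111111111
1.1.111111111111111111
11.1111111111111111111

11.1111111111111111111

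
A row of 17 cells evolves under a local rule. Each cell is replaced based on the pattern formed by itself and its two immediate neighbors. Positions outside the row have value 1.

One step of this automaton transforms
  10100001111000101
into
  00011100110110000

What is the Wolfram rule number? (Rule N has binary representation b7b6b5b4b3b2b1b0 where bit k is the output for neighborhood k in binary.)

145

position 8: 111 → 1  (bit 7 = 1)
position 0: 110 → 0  (bit 6 = 0)
position 1: 101 → 0  (bit 5 = 0)
position 3: 100 → 1  (bit 4 = 1)
position 7: 011 → 0  (bit 3 = 0)
position 2: 010 → 0  (bit 2 = 0)
position 6: 001 → 0  (bit 1 = 0)
position 4: 000 → 1  (bit 0 = 1)
bits b7..b0 = 10010001 = 145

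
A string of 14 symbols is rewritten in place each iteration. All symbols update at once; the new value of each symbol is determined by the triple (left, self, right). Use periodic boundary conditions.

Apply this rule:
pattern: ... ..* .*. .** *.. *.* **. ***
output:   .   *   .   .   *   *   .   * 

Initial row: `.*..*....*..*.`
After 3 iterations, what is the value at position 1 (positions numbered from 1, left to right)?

iteration 1: *.**.*..*.**.*
iteration 2: .*..*.**.*..*.
iteration 3: *.**.*..*.**.*
position 1 holds *

*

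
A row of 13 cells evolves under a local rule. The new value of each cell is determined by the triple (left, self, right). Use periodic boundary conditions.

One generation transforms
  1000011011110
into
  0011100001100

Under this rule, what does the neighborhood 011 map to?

0

At position 5 the neighborhood is 011; the next row has 0 there.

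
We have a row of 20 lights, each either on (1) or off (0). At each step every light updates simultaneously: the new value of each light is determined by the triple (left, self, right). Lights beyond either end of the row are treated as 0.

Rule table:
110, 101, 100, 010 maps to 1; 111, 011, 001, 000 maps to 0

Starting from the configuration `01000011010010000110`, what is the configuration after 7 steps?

00000001100000011001

step 1: 01100001111011000011
step 2: 00110000001101100001
step 3: 00011000000110110001
step 4: 00001100000011011001
step 5: 00000110000001101101
step 6: 00000011000000110111
step 7: 00000001100000011001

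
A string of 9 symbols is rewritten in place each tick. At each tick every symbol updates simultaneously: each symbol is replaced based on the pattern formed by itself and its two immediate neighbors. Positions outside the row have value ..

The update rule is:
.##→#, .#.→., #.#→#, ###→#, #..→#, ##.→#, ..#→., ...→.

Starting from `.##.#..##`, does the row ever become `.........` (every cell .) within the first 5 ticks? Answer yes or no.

no

.###.#.##
.####.###
.########
.########  (fixed point — unchanged through tick 5)
tick 5 is .########, still not uniform .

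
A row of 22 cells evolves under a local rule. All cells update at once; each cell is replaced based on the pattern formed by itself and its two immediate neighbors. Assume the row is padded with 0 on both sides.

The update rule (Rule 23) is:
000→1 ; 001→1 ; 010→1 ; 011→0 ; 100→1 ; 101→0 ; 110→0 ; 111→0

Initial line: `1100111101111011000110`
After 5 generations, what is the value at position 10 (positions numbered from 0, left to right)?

0

0011000000000000111001
1100111111111111000111
0011000000000000111000
1100111111111111000111  (repeats generation 2; period 2)
generation 5: 0011000000000000111000
position 10 holds 0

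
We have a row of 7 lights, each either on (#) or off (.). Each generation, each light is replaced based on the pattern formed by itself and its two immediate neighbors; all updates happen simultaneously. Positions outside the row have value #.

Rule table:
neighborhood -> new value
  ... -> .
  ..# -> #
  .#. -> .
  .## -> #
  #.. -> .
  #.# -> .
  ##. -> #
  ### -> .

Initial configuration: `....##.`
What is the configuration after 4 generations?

.#.#..#

...###.
..##.#.
.###...
.#.#..#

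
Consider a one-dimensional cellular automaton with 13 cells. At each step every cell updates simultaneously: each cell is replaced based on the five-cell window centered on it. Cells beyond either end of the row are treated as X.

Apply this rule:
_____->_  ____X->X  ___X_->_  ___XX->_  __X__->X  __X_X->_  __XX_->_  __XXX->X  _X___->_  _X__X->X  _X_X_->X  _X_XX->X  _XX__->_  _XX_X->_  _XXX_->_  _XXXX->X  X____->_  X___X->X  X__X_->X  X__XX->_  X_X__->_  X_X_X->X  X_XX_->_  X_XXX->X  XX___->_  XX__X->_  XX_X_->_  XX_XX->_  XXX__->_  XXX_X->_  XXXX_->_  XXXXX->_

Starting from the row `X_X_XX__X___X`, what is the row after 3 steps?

__XX___XX_X_X
_____X____XXX
___X_X__X_XX_

___X_X__X_XX_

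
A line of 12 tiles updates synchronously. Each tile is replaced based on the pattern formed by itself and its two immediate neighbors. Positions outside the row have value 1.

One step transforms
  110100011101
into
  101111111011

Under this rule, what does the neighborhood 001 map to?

1

At position 6 the neighborhood is 001; the next row has 1 there.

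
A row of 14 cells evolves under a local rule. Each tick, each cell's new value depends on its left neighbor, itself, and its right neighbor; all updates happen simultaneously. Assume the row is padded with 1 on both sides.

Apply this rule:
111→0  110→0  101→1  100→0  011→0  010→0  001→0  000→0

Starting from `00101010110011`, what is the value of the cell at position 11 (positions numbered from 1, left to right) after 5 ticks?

00010101000000
00001010000000
00000100000000
00000000000000
00000000000000
position 11 holds 0

0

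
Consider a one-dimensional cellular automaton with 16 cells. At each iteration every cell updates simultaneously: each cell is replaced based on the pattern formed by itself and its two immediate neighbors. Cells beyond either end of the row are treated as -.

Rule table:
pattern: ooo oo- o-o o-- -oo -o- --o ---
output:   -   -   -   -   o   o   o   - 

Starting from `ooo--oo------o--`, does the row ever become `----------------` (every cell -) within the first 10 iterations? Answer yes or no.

no

o---oo------oo--
o--oo------oo---
o-oo------oo----
o-o------oo-----
o-o-----oo------
o-o----oo-------
o-o---oo--------
o-o--oo---------
o-o-oo----------
o-o-o-----------
iteration 10 is o-o-o-----------, still not uniform -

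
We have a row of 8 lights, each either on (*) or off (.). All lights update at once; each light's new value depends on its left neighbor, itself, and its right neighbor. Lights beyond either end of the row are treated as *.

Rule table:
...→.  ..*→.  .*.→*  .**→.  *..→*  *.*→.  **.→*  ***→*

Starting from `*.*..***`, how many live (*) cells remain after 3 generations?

generation 1: *.**..**
generation 2: *..**..*
generation 3: **..**..
count of *: 4

4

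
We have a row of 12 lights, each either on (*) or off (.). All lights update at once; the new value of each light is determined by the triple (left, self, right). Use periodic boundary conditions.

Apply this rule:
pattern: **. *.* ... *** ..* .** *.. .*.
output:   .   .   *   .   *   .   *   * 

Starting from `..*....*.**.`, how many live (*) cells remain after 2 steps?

********...*
........***.
count of *: 3

3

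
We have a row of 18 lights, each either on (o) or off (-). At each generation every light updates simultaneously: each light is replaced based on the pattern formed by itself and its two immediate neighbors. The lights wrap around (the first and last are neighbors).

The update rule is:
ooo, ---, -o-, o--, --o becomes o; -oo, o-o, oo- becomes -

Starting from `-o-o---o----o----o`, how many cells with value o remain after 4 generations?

-o-ooooooooooooooo
-o--ooooooooooooo-
oooo-ooooooooooo-o
ooo---ooooooooo---
count of o: 12

12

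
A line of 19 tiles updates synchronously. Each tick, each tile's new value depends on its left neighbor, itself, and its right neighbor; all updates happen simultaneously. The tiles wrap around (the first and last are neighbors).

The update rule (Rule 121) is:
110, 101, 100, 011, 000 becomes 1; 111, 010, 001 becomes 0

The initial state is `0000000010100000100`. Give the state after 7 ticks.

1011111110111011101

1111111001011110011
0000001100110011010
1111101110111011101
0000111011101110111
1110101110111011101
0011011011101110111
1011111110111011101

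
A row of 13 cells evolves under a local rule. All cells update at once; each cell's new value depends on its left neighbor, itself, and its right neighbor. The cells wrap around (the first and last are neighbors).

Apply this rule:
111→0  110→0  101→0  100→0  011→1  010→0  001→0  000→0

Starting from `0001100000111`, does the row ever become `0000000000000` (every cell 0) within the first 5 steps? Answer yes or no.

0001000000100
0000000000000
all cells are 0 at step 2

yes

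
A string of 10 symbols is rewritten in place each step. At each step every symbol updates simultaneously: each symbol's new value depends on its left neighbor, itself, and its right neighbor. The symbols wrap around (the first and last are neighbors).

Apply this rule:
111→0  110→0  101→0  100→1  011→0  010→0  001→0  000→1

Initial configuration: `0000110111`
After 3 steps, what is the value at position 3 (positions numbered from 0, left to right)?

1110000000
0001111110
1100000001
position 3 holds 0

0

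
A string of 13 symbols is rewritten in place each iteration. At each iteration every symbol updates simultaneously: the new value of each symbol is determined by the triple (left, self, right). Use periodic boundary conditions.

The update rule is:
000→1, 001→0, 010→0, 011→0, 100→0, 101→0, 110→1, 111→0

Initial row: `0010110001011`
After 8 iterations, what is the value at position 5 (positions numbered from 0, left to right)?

1

iteration 1: 0000010100001
iteration 2: 0111000001100
iteration 3: 0001011100101
iteration 4: 0100000100000
iteration 5: 0001110001111
iteration 6: 0100010100001
iteration 7: 0001000001100
iteration 8: 1100011100101
position 5 holds 1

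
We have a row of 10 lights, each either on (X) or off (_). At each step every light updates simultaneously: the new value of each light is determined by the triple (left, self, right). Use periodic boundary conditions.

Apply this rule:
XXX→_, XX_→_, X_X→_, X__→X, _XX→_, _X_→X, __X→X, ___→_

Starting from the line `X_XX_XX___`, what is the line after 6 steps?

XXXX____XX

step 1: X______X_X
step 2: _X____XX__
step 3: XXX__X__X_
step 4: ___XXXXXX_
step 5: __X______X
step 6: XXXX____XX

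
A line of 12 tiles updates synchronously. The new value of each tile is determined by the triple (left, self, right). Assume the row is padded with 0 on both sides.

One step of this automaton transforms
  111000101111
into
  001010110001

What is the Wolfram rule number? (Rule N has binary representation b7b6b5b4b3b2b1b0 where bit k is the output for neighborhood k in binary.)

101

position 1: 111 → 0  (bit 7 = 0)
position 2: 110 → 1  (bit 6 = 1)
position 7: 101 → 1  (bit 5 = 1)
position 3: 100 → 0  (bit 4 = 0)
position 0: 011 → 0  (bit 3 = 0)
position 6: 010 → 1  (bit 2 = 1)
position 5: 001 → 0  (bit 1 = 0)
position 4: 000 → 1  (bit 0 = 1)
bits b7..b0 = 01100101 = 101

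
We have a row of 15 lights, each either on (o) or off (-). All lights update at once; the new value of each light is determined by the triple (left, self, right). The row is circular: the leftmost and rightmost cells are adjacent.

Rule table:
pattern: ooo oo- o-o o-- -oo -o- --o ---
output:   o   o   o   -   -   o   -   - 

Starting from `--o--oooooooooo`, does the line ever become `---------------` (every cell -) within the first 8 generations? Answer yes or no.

generation 1: --o---ooooooooo
generation 2: --o----oooooooo
generation 3: --o-----ooooooo
generation 4: --o------oooooo
generation 5: --o-------ooooo
generation 6: --o--------oooo
generation 7: --o---------ooo
generation 8: --o----------oo
generation 8 is --o----------oo, still not uniform -

no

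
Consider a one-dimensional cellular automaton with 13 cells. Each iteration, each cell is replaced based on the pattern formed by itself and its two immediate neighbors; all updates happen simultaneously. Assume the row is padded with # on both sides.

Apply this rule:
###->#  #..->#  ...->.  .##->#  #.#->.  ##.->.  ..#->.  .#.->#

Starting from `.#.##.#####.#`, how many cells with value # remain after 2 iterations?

8

.#.#..####..#
.#.##.###.#.#
count of #: 8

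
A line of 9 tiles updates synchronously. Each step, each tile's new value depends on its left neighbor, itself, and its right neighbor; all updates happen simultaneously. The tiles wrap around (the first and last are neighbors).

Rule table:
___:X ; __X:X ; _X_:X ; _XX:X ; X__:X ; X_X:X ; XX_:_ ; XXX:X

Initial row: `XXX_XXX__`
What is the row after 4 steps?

step 1: XX_XXX_XX
step 2: X_XXX_XXX
step 3: _XXX_XXXX
step 4: XXX_XXXX_

XXX_XXXX_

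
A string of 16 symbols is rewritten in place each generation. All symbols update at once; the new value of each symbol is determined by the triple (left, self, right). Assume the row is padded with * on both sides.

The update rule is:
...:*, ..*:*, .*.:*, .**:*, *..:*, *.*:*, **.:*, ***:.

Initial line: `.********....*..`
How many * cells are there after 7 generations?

10

generation 1: **......********
generation 2: .********.......
generation 3: **......********  (repeats generation 1; period 2)
generation 7: **......********
count of *: 10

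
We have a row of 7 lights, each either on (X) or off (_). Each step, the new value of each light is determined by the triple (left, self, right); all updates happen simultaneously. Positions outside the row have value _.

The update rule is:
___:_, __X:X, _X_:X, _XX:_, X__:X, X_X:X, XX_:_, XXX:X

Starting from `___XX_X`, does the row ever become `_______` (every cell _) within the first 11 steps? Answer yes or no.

no

__X__XX
_XXXX__
X_XX_X_
XX__XXX
__XX_X_
_X__XXX
XXXX_X_
_XX_XXX
X__X_X_
XXXXXXX
_XXXXX_
step 11 is _XXXXX_, still not uniform _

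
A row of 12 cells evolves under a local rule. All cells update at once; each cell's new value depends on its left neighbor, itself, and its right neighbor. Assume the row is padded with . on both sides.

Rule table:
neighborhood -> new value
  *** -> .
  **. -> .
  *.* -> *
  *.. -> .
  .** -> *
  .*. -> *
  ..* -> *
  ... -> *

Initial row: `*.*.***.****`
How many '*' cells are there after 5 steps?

7

*****..**...
*.....**..**
*.*****..**.
***.....**..
*...*****..*
count of *: 7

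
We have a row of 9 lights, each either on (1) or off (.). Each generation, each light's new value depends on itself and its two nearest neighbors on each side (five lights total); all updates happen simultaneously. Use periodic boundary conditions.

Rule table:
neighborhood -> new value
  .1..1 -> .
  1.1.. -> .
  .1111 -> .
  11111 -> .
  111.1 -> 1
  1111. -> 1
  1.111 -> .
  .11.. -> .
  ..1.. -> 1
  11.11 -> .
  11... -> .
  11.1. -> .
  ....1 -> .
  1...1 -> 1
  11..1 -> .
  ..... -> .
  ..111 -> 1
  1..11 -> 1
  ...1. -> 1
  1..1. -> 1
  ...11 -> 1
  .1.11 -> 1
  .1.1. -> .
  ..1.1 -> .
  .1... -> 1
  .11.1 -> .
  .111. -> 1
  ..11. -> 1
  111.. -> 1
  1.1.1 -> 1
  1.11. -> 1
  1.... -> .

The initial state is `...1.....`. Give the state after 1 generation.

..111....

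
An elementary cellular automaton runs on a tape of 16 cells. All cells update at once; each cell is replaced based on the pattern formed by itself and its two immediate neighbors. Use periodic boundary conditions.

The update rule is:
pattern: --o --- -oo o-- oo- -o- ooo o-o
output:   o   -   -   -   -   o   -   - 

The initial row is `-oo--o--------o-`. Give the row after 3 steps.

step 1: o---oo-------oo-
step 2: o--o--------o---
step 3: o-oo-------oo--o

o-oo-------oo--o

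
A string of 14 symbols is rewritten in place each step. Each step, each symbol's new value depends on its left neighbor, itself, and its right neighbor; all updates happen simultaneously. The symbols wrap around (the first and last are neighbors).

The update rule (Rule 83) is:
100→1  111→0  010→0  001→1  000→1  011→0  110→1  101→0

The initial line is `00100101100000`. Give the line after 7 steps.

step 1: 11011000111111
step 2: 01001111000000
step 3: 10110001111111
step 4: 10011110000000
step 5: 01100011111111
step 6: 00111100000001
step 7: 11000111111110

11000111111110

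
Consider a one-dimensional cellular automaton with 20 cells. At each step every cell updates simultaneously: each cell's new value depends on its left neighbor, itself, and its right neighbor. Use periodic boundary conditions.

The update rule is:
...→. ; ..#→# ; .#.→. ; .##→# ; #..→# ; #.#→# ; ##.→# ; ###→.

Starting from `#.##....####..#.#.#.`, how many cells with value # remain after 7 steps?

12

.####..##..###.#.#.#
##..########.##.#.#.
#####......#####.#.#
....##....##...##.##
#..####..####.######
####..####..###.....
#..####..####.##...#
count of #: 12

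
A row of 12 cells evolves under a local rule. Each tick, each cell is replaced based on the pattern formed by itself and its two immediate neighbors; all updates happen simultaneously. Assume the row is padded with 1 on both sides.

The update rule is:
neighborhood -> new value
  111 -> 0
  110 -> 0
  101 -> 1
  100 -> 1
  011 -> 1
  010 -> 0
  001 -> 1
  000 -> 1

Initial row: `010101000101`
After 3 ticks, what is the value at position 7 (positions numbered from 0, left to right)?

101010111011
010101100110
101011011101
position 7 holds 1

1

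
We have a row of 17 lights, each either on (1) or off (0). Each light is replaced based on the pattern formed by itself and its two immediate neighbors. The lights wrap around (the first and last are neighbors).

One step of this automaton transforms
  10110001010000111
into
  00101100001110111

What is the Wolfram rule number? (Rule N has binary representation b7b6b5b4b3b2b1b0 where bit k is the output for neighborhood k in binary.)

153

position 15: 111 → 1  (bit 7 = 1)
position 0: 110 → 0  (bit 6 = 0)
position 1: 101 → 0  (bit 5 = 0)
position 4: 100 → 1  (bit 4 = 1)
position 2: 011 → 1  (bit 3 = 1)
position 7: 010 → 0  (bit 2 = 0)
position 6: 001 → 0  (bit 1 = 0)
position 5: 000 → 1  (bit 0 = 1)
bits b7..b0 = 10011001 = 153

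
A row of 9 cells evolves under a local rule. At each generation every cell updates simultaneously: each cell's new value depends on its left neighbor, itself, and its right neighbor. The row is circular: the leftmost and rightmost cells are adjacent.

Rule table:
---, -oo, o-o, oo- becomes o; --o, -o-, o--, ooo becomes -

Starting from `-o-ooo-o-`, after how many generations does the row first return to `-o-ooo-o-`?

--oo-oo--
o-ooooo-o
ooo---ooo
--o-o-o--
o--o-o--o
o---o---o
o-o---o-o
oo--o--oo
-o-----o-
---ooo---
oo-o-o-oo
-oo-o-oo-
-ooo-ooo-
-o-ooo-o-

14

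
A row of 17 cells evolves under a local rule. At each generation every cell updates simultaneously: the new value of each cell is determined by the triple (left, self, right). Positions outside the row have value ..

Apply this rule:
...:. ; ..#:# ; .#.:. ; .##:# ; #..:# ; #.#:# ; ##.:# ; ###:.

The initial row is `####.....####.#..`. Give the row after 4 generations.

###.##.##....####

#..##...##..##.#.
.#####.########.#
##...###......##.
###.##.##....####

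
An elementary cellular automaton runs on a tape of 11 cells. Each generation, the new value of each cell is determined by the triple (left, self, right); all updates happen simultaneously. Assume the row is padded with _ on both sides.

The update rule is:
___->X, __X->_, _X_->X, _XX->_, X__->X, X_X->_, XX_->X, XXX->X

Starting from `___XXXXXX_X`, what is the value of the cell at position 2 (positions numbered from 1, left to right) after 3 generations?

_

XX__XXXXX_X
_XX__XXXX_X
__XX__XXX_X
position 2 holds _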